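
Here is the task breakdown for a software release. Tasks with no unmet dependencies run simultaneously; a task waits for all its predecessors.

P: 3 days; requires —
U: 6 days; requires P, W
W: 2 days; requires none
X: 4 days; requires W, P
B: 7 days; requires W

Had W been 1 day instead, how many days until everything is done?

As given, the longest chain is W→B = 2+7 = 9, so the finish is 9 days.
W lies on that path, so at 1 day the path becomes 8 days.
Now P→U = 3+6 = 9 is longest, so the finish becomes 9 days.

9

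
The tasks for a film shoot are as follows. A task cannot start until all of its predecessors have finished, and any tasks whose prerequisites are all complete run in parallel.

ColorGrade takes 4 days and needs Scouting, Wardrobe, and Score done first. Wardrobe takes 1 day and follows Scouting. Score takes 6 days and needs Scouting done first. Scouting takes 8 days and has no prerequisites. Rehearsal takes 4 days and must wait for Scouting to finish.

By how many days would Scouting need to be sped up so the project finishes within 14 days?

4

Current finish: 18 days; target: 14.
Scouting is on every critical path, so each day cut from Scouting cuts the finish by one (this holds down to a finish of 11).
Need 18 − 14 = 4 days off Scouting → Scouting becomes 4 days, finish becomes 14.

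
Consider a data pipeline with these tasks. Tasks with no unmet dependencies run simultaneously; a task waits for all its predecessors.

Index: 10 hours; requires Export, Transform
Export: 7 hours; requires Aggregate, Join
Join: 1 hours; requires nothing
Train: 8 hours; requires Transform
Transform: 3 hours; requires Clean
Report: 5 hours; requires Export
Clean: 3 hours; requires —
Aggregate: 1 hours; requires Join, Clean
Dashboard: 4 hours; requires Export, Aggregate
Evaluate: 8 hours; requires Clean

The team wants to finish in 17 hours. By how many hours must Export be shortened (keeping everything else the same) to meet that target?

4

Current finish: 21 hours; target: 17.
Export is on every critical path, so each hour cut from Export cuts the finish by one (this holds down to a finish of 16).
Need 21 − 17 = 4 hours off Export → Export becomes 3 hours, finish becomes 17.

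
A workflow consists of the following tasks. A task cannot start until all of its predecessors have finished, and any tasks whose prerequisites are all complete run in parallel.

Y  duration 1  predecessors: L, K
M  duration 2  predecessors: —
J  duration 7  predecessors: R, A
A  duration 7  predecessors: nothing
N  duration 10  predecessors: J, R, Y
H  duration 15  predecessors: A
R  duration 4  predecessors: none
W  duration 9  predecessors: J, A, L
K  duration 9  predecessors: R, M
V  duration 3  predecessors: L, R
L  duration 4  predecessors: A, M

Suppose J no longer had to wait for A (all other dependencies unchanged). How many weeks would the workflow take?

Before: longest chain R→K→Y→N = 4+9+1+10 = 24, finish 24.
Without A→J, J's earliest start moves from 7 to 4.
After: R→K→Y→N = 4+9+1+10 = 24 → 24 weeks.

24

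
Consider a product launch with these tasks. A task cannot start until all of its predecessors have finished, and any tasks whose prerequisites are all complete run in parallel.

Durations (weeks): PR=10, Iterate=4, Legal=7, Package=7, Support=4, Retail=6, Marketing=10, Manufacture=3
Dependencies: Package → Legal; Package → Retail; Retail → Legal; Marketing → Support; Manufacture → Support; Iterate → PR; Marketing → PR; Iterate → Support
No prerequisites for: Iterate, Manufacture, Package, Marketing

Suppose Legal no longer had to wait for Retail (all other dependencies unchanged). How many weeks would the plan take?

Original critical path: Package→Retail→Legal = 7+6+7 = 20 ⇒ 20 weeks.
Without Retail→Legal, Legal's earliest start moves from 13 to 7.
New critical path: Marketing→PR = 10+10 = 20 ⇒ 20 weeks.

20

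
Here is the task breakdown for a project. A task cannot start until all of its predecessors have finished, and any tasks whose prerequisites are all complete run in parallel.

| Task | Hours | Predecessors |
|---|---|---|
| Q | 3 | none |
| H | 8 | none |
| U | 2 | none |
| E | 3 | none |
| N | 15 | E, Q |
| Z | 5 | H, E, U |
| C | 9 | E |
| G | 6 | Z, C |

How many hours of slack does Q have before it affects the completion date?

1

Critical path: H→Z→G = 8+5+6 = 19, so the finish is 19 hours.
Longest path through Q: 18 hours (earliest finish 3, latest finish 4).
Float = 19 − 18 = 1.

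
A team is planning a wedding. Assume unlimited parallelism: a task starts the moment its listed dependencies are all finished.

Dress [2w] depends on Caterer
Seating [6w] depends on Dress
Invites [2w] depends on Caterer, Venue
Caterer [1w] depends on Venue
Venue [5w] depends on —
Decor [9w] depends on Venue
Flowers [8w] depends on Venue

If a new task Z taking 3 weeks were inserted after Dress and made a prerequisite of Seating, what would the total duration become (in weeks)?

Originally the schedule takes 14 weeks.
With Z inserted, Seating now waits for max(Dress, Z).
New critical path: Venue→Caterer→Dress→Z→Seating = 5+1+2+3+6 = 17 ⇒ 17 weeks.

17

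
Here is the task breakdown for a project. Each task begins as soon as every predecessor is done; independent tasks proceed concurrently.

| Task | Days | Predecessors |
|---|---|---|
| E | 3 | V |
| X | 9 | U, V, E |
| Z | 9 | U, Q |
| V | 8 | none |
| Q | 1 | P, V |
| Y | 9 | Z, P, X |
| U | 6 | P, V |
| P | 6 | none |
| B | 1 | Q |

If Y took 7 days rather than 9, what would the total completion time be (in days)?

30

Actual critical path: V→U→Z→Y = 8+6+9+9 = 32 ⇒ 32 days.
Y lies on that path, so at 7 days the path becomes 30 days.
No other chain overtakes it, so the finish is 30 days.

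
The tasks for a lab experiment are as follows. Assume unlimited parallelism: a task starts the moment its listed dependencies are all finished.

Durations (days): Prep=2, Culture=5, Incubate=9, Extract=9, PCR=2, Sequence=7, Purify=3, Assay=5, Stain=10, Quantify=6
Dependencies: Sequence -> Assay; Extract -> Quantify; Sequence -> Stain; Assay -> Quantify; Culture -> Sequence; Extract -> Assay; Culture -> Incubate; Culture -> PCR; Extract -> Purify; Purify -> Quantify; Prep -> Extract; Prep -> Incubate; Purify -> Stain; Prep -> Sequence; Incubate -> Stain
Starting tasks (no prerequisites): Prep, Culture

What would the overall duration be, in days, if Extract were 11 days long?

Actual critical path: Prep→Extract→Purify→Stain = 2+9+3+10 = 24 ⇒ 24 days.
Extract lies on that path, so at 11 days the path becomes 26 days.
That remains the longest chain; total 26 days.

26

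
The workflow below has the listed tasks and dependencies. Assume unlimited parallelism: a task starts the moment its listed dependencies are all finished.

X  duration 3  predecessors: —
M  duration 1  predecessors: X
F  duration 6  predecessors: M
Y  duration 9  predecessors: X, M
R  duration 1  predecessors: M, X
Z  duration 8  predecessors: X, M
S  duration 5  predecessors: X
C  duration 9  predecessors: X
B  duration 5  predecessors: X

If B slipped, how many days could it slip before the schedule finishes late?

5

The longest chain is X→M→Y = 3+1+9 = 13; overall finish 13 days.
Longest path through B: 8 days (earliest finish 8, latest finish 13).
So B can slip 13 − 8 = 5 days.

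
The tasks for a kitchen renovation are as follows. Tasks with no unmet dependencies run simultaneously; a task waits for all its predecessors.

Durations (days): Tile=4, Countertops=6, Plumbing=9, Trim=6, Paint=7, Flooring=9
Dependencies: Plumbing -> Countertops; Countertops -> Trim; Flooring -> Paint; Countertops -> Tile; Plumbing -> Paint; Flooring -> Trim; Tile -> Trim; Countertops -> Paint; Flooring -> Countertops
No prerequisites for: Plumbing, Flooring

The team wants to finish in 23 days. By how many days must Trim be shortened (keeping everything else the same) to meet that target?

Current finish: 25 days; target: 23.
Trim is on every critical path, so each day cut from Trim cuts the finish by one (this holds down to a finish of 22).
Need 25 − 23 = 2 days off Trim → Trim becomes 4 days, finish becomes 23.

2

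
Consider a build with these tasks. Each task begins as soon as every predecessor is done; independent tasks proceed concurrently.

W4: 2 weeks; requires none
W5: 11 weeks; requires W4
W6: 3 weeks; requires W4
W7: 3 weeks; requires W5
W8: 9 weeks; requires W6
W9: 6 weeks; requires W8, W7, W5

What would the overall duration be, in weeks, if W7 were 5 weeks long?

Actual critical path: W4→W5→W7→W9 = 2+11+3+6 = 22 ⇒ 22 weeks.
Since W7 is critical, the +2 change carries straight to that chain (now 24 weeks).
That remains the longest chain; total 24 weeks.

24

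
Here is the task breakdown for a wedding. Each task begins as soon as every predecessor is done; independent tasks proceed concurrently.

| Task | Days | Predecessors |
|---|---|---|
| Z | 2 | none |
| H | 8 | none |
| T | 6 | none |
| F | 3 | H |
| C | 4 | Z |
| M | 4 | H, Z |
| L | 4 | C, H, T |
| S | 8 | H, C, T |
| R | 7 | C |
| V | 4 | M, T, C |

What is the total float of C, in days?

2

Critical path: H→M→V = 8+4+4 = 16, so the finish is 16 days.
Longest path through C: 14 days (earliest finish 6, latest finish 8).
Float = 16 − 14 = 2.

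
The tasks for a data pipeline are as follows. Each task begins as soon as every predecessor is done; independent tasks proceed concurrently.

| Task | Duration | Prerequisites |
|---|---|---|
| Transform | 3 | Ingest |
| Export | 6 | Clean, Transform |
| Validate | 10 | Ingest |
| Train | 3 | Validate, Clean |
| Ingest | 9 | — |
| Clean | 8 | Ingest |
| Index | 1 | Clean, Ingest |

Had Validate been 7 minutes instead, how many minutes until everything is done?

23

As given, the longest chain is Ingest→Clean→Export = 9+8+6 = 23, so the finish is 23 minutes.
Validate has 1 minute of float (longest path through it is 22).
No other chain overtakes it, so the finish is 23 minutes.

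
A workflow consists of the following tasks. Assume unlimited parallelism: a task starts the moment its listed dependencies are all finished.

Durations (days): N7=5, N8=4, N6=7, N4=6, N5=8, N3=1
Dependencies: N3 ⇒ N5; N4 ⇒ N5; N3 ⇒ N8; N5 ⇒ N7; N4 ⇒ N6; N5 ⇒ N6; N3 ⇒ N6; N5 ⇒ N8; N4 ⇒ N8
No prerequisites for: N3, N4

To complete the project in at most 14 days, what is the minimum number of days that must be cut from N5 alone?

7

Current finish: 21 days; target: 14.
N5 is on every critical path, so each day cut from N5 cuts the finish by one (this holds down to a finish of 14).
Need 21 − 14 = 7 days off N5 → N5 becomes 1 day, finish becomes 14.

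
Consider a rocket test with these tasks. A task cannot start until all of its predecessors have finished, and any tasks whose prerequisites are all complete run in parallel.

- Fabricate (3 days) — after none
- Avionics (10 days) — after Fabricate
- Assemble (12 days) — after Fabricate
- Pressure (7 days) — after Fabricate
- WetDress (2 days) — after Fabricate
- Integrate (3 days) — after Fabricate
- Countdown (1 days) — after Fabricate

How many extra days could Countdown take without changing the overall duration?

The longest chain is Fabricate→Assemble = 3+12 = 15; overall finish 15 days.
Countdown finishes as early as 4 and must finish by 15.
Float = 15 − 4 = 11.

11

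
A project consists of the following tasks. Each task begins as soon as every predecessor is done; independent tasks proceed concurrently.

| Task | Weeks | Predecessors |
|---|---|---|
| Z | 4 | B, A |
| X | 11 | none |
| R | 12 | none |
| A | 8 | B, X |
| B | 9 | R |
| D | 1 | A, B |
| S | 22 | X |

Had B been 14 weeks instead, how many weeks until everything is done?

Critical path before the change: R→B→A→Z = 12+9+8+4 = 33 giving 33 weeks.
B lies on that path, so at 14 weeks the path becomes 38 weeks.
That remains the longest chain; total 38 weeks.

38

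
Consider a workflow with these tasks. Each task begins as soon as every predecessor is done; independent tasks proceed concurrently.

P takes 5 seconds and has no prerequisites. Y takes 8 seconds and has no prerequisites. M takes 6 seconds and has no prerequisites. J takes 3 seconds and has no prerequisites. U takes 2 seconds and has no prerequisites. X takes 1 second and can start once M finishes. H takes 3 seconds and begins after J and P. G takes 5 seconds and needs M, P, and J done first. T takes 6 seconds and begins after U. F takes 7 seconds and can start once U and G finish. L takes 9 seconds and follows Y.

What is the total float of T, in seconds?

10

Critical path: M→G→F = 6+5+7 = 18, so the finish is 18 seconds.
Longest path through T: 8 seconds (earliest finish 8, latest finish 18).
So T can slip 18 − 8 = 10 seconds.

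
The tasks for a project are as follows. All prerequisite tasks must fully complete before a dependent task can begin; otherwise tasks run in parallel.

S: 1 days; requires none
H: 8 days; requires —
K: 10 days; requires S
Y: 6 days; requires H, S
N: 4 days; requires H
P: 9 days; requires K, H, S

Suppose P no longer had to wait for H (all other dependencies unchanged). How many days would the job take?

Original critical path: S→K→P = 1+10+9 = 20 ⇒ 20 days.
Dropping H→P doesn't change P's earliest start (11); another predecessor still binds.
New critical path: S→K→P = 1+10+9 = 20 ⇒ 20 days.

20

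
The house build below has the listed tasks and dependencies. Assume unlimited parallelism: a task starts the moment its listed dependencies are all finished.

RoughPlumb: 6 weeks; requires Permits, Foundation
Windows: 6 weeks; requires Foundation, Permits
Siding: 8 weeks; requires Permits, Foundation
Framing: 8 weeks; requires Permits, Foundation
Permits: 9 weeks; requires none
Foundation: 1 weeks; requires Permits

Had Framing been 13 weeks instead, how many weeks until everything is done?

23

The binding path is Permits→Foundation→Framing = 9+1+8 = 18; finish at 18 weeks.
Framing is on the critical path; changing it to 13 makes that path 23 weeks.
That remains the longest chain; total 23 weeks.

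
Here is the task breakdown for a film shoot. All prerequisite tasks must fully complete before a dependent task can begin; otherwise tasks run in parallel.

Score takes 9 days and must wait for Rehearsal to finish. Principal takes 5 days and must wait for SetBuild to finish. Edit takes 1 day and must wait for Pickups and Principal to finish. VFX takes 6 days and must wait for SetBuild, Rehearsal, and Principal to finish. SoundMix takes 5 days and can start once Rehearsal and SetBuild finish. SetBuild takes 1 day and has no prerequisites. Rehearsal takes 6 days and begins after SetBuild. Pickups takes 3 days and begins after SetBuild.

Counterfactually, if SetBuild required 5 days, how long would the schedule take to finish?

Critical path before the change: SetBuild→Rehearsal→Score = 1+6+9 = 16 giving 16 days.
Since SetBuild is critical, the +4 change carries straight to that chain (now 20 days).
The critical path is still SetBuild→Rehearsal→Score; finish is now 20 days.

20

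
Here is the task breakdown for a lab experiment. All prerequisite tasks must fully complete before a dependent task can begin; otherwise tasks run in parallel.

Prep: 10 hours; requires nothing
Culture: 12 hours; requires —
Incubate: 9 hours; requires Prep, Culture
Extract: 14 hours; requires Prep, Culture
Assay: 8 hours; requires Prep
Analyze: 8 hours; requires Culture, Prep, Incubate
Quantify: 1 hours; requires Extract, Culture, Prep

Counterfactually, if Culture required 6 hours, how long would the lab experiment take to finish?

The binding path is Culture→Incubate→Analyze = 12+9+8 = 29; finish at 29 hours.
Culture is on the critical path; changing it to 6 makes that path 23 hours.
Now Prep→Incubate→Analyze = 10+9+8 = 27 is longest, so the finish becomes 27 hours.

27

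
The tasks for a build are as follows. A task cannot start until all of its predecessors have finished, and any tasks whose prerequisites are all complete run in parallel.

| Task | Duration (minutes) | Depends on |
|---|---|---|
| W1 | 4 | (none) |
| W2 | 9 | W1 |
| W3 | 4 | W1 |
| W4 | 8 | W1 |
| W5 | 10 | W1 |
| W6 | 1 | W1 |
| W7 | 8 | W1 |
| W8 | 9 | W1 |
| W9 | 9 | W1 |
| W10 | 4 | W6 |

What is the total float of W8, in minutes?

1

W1→W5 = 4+10 = 14 sets the makespan at 14 minutes.
The longest chain containing W8 totals 13 minutes.
Slack of W8 = 5 − 4 = 1 minute.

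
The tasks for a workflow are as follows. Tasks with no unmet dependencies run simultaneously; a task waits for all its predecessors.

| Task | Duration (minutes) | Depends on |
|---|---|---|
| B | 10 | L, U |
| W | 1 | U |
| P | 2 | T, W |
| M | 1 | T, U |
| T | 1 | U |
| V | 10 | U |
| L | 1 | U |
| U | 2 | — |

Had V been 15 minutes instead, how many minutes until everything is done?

The binding path is U→L→B = 2+1+10 = 13; finish at 13 minutes.
The longest path through V is only 12 minutes, so V has float 1.
The binding chain switches to U→V = 2+15 = 17; finish 17 minutes.

17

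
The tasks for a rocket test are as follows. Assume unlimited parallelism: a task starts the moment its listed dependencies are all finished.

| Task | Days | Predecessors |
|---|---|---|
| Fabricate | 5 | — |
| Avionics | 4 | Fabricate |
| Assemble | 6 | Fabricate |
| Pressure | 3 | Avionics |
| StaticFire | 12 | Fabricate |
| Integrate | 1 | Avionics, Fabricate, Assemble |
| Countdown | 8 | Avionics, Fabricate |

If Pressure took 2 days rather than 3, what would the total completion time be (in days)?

17

Baseline: Fabricate→Avionics→Countdown = 5+4+8 = 17 → 17 days.
Pressure has 5 days of float (longest path through it is 12).
The critical path is still Fabricate→Avionics→Countdown; finish is now 17 days.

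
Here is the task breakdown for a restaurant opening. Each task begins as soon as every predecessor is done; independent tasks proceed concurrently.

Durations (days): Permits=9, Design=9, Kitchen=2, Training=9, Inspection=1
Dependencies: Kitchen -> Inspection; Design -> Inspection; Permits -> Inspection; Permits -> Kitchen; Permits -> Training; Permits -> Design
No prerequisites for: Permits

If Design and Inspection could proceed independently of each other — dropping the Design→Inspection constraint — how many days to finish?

18

Original critical path: Permits→Design→Inspection = 9+9+1 = 19 ⇒ 19 days.
Without Design→Inspection, Inspection's earliest start moves from 18 to 11.
The longest chain is now Permits→Design = 9+9 = 18, so the job takes 18 days.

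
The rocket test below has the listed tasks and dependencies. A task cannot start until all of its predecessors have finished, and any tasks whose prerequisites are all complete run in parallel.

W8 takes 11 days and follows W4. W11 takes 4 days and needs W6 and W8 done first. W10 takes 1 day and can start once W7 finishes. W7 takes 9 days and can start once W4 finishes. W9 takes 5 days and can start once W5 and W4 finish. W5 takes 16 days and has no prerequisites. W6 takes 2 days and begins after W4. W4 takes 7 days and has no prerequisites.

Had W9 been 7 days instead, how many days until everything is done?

Critical path before the change: W4→W8→W11 = 7+11+4 = 22 giving 22 days.
W9 has 1 day of float (longest path through it is 21).
New critical path: W5→W9 = 16+7 = 23 ⇒ 23 days.

23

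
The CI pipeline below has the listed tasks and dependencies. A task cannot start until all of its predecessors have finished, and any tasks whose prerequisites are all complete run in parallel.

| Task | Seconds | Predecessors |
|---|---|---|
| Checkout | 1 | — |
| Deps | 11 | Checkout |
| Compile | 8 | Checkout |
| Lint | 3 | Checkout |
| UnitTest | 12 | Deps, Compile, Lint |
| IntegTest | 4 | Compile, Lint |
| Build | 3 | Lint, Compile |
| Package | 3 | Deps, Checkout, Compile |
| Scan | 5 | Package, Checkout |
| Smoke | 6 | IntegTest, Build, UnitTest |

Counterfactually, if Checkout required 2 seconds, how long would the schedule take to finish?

Critical path before the change: Checkout→Deps→UnitTest→Smoke = 1+11+12+6 = 30 giving 30 seconds.
Checkout is on the critical path; changing it to 2 makes that path 31 seconds.
That remains the longest chain; total 31 seconds.

31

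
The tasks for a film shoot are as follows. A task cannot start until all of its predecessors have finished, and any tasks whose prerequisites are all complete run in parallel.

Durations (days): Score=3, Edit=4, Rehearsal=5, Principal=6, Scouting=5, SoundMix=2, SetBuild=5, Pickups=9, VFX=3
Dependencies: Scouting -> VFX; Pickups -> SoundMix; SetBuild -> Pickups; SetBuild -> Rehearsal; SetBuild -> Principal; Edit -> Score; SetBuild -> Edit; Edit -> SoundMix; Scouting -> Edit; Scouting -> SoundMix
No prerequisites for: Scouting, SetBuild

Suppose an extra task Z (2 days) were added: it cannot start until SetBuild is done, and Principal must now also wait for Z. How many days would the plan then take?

16

Originally the plan takes 16 days.
With Z inserted, Principal now waits for max(SetBuild, Z).
New critical path: SetBuild→Pickups→SoundMix = 5+9+2 = 16 ⇒ 16 days.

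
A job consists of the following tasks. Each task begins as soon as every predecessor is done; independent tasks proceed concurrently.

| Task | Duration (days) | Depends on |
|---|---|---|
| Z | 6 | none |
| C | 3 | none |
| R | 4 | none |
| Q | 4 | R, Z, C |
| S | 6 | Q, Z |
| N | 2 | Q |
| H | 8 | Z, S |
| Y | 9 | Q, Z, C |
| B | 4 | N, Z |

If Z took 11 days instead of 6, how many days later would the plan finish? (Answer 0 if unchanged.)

Actual critical path: Z→Q→S→H = 6+4+6+8 = 24 ⇒ 24 days.
Z lies on that path, so at 11 days the path becomes 29 days.
No other chain overtakes it, so the finish is 29 days.
Change in finish: 29 − 24 = +5 days.

5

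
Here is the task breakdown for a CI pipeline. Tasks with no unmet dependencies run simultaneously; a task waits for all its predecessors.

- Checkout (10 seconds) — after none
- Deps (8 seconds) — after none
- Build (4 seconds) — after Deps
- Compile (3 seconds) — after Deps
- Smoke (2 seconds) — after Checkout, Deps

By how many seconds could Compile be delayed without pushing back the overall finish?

The longest chain is Checkout→Smoke = 10+2 = 12; overall finish 12 seconds.
The longest chain containing Compile totals 11 seconds.
Slack of Compile = 9 − 8 = 1 second.

1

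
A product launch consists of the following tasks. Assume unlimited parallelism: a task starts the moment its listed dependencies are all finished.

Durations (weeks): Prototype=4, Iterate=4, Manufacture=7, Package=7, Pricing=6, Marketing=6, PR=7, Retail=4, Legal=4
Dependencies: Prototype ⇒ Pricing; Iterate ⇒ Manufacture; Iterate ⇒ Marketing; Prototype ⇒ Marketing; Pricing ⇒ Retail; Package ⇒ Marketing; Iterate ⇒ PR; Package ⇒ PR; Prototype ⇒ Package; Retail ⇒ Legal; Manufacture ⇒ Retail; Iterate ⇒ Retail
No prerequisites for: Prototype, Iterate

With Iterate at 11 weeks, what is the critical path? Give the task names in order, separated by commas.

Iterate, Manufacture, Retail, Legal

Actual critical path: Iterate→Manufacture→Retail→Legal = 4+7+4+4 = 19 ⇒ 19 weeks.
Iterate lies on that path, so at 11 weeks the path becomes 26 weeks.
That remains the longest chain; total 26 weeks.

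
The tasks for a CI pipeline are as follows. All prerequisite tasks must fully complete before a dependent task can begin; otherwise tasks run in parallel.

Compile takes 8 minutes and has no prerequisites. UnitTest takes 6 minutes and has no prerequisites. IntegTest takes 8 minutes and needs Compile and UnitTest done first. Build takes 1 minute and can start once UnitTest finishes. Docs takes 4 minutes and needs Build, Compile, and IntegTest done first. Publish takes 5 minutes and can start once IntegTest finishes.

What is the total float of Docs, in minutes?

1

Critical path: Compile→IntegTest→Publish = 8+8+5 = 21, so the finish is 21 minutes.
The longest chain containing Docs totals 20 minutes.
Slack of Docs = 17 − 16 = 1 minute.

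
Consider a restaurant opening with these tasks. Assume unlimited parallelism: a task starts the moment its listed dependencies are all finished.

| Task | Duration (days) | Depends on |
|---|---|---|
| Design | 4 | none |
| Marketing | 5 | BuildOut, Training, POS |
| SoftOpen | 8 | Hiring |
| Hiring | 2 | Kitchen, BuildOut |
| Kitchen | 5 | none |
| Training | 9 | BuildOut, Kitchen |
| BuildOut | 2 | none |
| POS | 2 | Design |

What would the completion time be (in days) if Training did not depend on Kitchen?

16

Before: longest chain Kitchen→Training→Marketing = 5+9+5 = 19, finish 19.
Without Kitchen→Training, Training's earliest start moves from 5 to 2.
After: BuildOut→Training→Marketing = 2+9+5 = 16 → 16 days.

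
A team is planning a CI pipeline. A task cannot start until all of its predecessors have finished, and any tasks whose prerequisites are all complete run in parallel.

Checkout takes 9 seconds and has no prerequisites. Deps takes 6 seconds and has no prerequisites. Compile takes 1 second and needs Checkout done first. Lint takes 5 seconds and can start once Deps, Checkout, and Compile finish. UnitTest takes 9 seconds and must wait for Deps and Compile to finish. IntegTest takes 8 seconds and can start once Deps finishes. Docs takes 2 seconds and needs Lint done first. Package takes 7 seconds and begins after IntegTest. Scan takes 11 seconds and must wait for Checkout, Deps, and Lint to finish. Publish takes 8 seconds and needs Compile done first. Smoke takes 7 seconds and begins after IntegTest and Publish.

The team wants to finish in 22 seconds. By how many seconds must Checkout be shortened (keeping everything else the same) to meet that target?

Current finish: 26 seconds; target: 22.
Checkout is on every critical path, so each second cut from Checkout cuts the finish by one (this holds down to a finish of 22).
Need 26 − 22 = 4 seconds off Checkout → Checkout becomes 5 seconds, finish becomes 22.

4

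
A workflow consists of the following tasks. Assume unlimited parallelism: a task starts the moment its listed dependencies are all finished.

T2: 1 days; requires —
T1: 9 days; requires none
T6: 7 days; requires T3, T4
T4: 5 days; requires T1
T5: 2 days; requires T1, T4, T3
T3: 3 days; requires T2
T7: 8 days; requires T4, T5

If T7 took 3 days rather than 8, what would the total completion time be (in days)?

Actual critical path: T1→T4→T5→T7 = 9+5+2+8 = 24 ⇒ 24 days.
Since T7 is critical, the -5 change carries straight to that chain (now 19 days).
Now T1→T4→T6 = 9+5+7 = 21 is longest, so the finish becomes 21 days.

21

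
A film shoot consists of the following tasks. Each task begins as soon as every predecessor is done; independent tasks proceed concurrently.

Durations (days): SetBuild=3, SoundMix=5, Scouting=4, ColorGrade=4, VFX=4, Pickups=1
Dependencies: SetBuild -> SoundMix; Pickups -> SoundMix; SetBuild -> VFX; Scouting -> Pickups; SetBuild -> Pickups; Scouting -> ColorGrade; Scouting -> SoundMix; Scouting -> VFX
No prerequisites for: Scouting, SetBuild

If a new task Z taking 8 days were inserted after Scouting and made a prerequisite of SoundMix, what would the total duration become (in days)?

Originally the schedule takes 10 days.
With Z inserted, SoundMix now waits for max(SetBuild, Pickups, Scouting, Z).
New critical path: Scouting→Z→SoundMix = 4+8+5 = 17 ⇒ 17 days.

17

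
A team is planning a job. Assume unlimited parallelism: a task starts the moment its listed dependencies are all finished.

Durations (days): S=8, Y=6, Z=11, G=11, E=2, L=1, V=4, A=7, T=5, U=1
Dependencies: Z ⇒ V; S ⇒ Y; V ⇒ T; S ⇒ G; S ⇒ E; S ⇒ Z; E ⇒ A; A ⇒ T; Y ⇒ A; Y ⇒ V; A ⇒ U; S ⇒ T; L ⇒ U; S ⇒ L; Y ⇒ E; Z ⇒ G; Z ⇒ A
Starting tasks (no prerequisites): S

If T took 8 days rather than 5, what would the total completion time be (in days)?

34

Actual critical path: S→Z→A→T = 8+11+7+5 = 31 ⇒ 31 days.
T lies on that path, so at 8 days the path becomes 34 days.
That remains the longest chain; total 34 days.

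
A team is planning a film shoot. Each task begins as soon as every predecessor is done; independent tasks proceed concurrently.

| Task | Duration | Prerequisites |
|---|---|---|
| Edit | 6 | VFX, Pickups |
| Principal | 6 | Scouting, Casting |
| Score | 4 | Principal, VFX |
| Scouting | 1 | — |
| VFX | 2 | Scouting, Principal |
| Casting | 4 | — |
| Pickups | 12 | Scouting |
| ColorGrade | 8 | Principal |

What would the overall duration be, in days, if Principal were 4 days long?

19

Critical path before the change: Scouting→Pickups→Edit = 1+12+6 = 19 giving 19 days.
Principal is off the critical path — its longest chain is 18 days, giving 1 of slack.
The critical path is still Scouting→Pickups→Edit; finish is now 19 days.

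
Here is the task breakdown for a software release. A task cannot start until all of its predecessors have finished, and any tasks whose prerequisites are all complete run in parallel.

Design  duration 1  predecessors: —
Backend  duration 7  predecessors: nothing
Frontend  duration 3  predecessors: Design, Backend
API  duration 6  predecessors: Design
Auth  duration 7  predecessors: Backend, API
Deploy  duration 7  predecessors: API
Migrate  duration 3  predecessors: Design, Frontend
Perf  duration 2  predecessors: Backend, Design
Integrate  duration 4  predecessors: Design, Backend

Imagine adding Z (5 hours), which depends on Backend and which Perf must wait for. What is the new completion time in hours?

14

Originally the project takes 14 hours.
With Z inserted, Perf now waits for max(Backend, Design, Z).
New critical path: Design→API→Auth = 1+6+7 = 14 ⇒ 14 hours.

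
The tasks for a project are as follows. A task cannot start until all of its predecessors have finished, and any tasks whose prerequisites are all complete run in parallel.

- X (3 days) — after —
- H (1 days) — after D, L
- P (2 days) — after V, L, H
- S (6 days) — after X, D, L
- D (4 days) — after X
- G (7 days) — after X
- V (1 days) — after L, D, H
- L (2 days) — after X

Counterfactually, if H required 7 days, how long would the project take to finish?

Critical path before the change: X→D→S = 3+4+6 = 13 giving 13 days.
The longest path through H is only 11 days, so H has float 2.
New critical path: X→D→H→V→P = 3+4+7+1+2 = 17 ⇒ 17 days.

17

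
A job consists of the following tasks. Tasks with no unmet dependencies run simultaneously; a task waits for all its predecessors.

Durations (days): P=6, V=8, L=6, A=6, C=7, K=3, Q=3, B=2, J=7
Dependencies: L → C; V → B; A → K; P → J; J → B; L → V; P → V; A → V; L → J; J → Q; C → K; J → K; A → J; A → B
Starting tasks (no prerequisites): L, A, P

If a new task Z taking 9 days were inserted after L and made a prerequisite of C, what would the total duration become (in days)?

Originally the job takes 16 days.
With Z inserted, C now waits for max(L, Z).
New critical path: L→Z→C→K = 6+9+7+3 = 25 ⇒ 25 days.

25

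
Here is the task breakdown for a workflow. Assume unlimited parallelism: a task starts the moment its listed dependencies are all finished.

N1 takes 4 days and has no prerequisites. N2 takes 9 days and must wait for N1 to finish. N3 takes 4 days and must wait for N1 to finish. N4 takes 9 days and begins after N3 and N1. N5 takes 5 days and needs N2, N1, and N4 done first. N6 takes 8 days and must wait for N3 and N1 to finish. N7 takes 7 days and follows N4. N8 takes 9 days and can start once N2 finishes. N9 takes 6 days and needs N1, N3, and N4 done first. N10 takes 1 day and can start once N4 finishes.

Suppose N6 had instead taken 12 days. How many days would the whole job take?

Critical path before the change: N1→N3→N4→N7 = 4+4+9+7 = 24 giving 24 days.
N6 has 8 days of float (longest path through it is 16).
The critical path is still N1→N3→N4→N7; finish is now 24 days.

24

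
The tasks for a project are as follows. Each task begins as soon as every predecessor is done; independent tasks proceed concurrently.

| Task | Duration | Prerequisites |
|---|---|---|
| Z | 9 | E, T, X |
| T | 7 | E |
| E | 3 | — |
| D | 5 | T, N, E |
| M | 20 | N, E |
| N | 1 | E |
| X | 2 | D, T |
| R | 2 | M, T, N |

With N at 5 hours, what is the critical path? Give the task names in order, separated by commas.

E, N, M, R

As given, the longest chain is E→N→M→R = 3+1+20+2 = 26, so the finish is 26 hours.
N lies on that path, so at 5 hours the path becomes 30 hours.
No other chain overtakes it, so the finish is 30 hours.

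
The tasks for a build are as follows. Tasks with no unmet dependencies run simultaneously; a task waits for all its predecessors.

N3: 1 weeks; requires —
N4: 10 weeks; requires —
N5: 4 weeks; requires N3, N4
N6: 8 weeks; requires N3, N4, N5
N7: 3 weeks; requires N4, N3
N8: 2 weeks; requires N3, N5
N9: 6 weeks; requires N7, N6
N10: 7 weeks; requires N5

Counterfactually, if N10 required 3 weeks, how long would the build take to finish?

Baseline: N4→N5→N6→N9 = 10+4+8+6 = 28 → 28 weeks.
The longest path through N10 is only 21 weeks, so N10 has float 7.
That remains the longest chain; total 28 weeks.

28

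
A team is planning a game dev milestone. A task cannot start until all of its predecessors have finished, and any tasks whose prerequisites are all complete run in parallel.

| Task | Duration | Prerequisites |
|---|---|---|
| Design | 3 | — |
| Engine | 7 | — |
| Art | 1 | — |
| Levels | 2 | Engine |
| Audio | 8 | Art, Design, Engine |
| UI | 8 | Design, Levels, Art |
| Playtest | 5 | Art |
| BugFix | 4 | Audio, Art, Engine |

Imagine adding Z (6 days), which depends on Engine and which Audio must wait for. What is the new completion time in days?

Originally the plan takes 19 days.
With Z inserted, Audio now waits for max(Art, Design, Engine, Z).
New critical path: Engine→Z→Audio→BugFix = 7+6+8+4 = 25 ⇒ 25 days.

25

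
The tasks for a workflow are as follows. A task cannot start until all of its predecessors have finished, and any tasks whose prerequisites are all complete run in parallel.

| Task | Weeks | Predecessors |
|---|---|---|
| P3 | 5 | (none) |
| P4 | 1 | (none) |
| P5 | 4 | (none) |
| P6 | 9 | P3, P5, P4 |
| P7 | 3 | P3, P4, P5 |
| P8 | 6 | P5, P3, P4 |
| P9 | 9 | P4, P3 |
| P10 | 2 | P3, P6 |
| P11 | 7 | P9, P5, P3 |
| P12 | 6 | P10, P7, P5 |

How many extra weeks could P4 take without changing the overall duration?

P3→P6→P10→P12 = 5+9+2+6 = 22 sets the makespan at 22 weeks.
The longest chain containing P4 totals 18 weeks.
So P4 can slip 5 − 1 = 4 weeks.

4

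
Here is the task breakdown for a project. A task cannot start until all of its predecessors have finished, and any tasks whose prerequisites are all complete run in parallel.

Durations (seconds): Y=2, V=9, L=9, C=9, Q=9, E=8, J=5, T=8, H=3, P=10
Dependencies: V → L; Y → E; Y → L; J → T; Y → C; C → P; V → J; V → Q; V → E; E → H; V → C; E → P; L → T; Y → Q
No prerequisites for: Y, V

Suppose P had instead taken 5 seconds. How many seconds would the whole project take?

26

As given, the longest chain is V→C→P = 9+9+10 = 28, so the finish is 28 seconds.
P is on the critical path; changing it to 5 makes that path 23 seconds.
New critical path: V→L→T = 9+9+8 = 26 ⇒ 26 seconds.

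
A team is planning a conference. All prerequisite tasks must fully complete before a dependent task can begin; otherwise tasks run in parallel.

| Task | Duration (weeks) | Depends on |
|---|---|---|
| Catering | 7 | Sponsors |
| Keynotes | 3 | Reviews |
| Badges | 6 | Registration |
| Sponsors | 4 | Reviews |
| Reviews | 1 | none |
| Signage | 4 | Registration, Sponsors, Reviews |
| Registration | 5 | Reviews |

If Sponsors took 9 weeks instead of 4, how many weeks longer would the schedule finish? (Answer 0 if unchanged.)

Critical path before the change: Reviews→Sponsors→Catering = 1+4+7 = 12 giving 12 weeks.
Since Sponsors is critical, the +5 change carries straight to that chain (now 17 weeks).
The critical path is still Reviews→Sponsors→Catering; finish is now 17 weeks.
Change in finish: 17 − 12 = +5 weeks.

5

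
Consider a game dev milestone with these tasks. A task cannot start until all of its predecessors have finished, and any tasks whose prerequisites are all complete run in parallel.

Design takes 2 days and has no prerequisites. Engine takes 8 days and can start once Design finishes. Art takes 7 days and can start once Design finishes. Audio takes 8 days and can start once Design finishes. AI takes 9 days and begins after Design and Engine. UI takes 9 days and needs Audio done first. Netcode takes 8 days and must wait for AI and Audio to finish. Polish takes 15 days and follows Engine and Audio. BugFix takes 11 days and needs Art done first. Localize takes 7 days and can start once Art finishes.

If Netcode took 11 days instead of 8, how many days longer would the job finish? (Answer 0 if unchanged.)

3

The binding path is Design→Engine→AI→Netcode = 2+8+9+8 = 27; finish at 27 days.
Netcode is on the critical path; changing it to 11 makes that path 30 days.
That remains the longest chain; total 30 days.
Change in finish: 30 − 27 = +3 days.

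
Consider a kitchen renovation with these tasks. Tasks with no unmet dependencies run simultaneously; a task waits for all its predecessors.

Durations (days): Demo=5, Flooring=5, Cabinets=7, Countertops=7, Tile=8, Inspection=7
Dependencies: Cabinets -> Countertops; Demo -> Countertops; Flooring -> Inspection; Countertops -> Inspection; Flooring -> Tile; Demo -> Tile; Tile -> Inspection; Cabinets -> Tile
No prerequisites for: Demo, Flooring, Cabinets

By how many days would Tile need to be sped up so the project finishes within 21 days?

1

Current finish: 22 days; target: 21.
Tile is on every critical path, so each day cut from Tile cuts the finish by one (this holds down to a finish of 21).
Need 22 − 21 = 1 day off Tile → Tile becomes 7 days, finish becomes 21.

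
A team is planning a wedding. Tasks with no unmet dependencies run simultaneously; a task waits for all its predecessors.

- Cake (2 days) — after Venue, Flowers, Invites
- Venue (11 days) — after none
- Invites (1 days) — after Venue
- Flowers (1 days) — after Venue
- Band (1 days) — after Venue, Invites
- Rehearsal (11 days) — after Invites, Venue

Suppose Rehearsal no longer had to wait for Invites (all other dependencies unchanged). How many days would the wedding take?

22

With the dependency in place, Venue→Invites→Rehearsal = 11+1+11 = 23 sets the finish at 23 days.
Without Invites→Rehearsal, Rehearsal's earliest start moves from 12 to 11.
The longest chain is now Venue→Rehearsal = 11+11 = 22, so the wedding takes 22 days.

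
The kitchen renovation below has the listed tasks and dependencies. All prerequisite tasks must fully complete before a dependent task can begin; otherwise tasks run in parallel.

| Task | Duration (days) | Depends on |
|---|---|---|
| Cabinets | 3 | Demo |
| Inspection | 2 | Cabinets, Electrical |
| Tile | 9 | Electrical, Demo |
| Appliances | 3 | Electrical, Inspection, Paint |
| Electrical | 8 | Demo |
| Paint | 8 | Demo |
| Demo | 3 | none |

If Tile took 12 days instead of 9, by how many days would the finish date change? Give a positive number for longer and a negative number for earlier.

3

Critical path before the change: Demo→Electrical→Tile = 3+8+9 = 20 giving 20 days.
Tile is on the critical path; changing it to 12 makes that path 23 days.
The critical path is still Demo→Electrical→Tile; finish is now 23 days.
Change in finish: 23 − 20 = +3 days.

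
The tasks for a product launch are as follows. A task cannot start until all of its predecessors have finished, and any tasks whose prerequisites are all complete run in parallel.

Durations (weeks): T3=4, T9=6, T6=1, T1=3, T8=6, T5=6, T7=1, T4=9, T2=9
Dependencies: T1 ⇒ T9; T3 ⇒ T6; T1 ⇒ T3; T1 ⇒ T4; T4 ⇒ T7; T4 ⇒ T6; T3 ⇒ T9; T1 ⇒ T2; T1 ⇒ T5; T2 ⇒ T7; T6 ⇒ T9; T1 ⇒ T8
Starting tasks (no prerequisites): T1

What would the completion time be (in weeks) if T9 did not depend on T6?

13

With the dependency in place, T1→T4→T6→T9 = 3+9+1+6 = 19 sets the finish at 19 weeks.
Without T6→T9, T9's earliest start moves from 13 to 7.
The longest chain is now T1→T2→T7 = 3+9+1 = 13, so the job takes 13 weeks.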